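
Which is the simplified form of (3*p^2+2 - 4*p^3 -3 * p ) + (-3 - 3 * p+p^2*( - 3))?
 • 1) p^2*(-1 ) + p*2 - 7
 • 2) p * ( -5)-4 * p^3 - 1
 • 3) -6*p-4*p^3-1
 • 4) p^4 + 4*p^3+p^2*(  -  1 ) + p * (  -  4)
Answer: 3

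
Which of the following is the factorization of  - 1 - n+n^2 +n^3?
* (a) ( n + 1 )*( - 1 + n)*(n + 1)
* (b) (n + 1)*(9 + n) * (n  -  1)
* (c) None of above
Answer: a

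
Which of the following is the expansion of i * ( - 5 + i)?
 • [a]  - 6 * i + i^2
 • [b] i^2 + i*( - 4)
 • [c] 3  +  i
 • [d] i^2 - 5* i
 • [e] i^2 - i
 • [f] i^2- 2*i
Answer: d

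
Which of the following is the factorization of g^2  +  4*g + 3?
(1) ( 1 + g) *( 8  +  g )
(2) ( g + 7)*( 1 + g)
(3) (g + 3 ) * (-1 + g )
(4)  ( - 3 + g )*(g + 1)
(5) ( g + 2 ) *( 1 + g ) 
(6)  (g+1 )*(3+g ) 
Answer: 6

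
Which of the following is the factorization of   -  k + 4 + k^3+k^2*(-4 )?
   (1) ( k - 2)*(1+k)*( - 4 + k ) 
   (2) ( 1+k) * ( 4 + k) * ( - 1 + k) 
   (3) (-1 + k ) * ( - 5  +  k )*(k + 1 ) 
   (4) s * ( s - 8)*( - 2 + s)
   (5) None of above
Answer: 5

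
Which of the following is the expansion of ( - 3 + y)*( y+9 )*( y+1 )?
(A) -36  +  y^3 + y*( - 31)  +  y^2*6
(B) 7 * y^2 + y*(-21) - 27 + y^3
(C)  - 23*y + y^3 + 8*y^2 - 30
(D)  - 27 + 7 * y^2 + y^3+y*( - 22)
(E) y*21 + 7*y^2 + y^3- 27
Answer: B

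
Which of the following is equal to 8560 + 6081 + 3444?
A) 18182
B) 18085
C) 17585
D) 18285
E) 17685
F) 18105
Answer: B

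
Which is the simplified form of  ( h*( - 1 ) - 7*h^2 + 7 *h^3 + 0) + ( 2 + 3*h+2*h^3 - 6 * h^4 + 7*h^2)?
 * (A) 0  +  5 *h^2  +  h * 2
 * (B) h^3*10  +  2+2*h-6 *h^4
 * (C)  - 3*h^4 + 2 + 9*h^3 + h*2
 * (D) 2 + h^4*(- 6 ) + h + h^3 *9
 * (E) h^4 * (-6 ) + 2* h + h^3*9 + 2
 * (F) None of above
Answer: E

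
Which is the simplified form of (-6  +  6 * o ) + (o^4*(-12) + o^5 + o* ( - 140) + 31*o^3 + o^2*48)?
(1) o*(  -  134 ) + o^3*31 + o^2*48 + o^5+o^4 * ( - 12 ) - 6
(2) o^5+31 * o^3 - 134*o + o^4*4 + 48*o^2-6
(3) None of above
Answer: 1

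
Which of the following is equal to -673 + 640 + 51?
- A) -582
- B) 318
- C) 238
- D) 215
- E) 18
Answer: E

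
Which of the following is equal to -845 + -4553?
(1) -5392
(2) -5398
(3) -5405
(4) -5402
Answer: 2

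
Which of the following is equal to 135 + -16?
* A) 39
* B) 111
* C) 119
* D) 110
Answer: C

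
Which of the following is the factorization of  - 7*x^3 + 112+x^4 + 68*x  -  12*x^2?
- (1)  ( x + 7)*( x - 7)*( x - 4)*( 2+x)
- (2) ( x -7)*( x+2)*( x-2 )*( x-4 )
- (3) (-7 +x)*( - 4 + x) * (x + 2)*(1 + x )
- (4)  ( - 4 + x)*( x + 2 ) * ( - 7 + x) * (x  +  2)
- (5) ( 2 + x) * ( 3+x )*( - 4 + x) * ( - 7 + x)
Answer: 4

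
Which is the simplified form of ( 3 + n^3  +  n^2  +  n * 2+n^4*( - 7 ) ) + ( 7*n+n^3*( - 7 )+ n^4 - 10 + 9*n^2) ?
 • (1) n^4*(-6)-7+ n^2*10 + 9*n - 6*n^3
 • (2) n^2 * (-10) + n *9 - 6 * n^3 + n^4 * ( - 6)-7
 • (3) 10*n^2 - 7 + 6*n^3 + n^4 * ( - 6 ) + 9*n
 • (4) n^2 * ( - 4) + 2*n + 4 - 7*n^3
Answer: 1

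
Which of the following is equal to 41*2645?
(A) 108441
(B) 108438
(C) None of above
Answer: C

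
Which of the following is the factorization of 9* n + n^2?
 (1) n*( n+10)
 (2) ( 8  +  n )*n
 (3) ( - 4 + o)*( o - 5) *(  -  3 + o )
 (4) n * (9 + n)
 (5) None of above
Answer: 4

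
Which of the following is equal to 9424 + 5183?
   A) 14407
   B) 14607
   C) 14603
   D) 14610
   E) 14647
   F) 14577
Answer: B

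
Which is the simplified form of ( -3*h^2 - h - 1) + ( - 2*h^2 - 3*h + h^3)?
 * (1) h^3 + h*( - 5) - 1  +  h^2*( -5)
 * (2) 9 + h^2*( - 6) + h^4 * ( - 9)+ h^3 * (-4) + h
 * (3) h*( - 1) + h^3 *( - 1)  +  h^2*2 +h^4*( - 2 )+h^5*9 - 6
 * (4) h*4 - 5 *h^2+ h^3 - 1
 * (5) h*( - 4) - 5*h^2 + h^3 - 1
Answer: 5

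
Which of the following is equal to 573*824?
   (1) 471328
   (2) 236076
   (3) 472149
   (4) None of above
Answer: 4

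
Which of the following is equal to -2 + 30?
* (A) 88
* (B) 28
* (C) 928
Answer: B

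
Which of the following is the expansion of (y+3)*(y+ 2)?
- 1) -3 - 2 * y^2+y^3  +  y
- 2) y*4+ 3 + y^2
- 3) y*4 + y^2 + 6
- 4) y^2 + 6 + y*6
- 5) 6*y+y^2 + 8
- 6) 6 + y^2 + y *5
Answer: 6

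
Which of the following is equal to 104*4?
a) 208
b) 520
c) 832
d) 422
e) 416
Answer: e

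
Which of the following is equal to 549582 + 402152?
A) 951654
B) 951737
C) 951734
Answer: C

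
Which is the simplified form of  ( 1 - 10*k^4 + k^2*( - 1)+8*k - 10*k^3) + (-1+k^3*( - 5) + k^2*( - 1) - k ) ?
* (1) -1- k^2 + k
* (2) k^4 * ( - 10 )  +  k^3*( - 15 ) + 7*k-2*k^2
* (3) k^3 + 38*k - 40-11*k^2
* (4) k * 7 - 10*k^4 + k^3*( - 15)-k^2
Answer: 2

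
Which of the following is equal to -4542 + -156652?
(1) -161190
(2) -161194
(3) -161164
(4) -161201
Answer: 2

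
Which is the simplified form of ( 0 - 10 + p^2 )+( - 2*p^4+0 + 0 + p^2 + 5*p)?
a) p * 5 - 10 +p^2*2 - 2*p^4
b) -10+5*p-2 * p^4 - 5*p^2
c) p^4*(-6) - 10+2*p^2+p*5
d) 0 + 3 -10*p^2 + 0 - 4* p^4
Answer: a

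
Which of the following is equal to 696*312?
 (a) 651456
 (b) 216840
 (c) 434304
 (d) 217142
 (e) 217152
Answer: e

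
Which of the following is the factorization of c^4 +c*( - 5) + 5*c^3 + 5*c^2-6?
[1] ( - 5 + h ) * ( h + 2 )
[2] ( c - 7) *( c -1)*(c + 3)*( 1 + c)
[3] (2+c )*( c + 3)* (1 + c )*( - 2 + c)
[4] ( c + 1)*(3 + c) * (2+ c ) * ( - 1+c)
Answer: 4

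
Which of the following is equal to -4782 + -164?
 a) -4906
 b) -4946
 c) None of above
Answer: b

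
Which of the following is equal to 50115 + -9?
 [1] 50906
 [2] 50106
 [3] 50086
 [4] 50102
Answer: 2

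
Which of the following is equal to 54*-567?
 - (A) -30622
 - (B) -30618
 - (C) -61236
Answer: B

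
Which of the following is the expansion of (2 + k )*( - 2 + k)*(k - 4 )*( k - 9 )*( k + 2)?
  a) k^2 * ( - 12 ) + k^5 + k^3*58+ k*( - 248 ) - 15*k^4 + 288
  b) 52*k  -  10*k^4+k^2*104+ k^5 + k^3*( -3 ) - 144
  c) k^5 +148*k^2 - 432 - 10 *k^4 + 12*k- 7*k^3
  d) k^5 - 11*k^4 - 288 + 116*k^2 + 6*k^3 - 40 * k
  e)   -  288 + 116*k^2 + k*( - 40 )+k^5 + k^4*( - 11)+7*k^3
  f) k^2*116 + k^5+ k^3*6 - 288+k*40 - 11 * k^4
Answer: d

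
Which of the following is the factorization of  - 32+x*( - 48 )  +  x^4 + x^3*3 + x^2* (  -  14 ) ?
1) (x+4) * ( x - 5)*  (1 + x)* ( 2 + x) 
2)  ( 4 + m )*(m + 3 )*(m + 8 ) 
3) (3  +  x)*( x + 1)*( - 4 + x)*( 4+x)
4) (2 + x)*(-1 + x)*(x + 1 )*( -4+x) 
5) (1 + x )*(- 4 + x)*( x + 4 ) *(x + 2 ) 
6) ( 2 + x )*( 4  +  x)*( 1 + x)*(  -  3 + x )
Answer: 5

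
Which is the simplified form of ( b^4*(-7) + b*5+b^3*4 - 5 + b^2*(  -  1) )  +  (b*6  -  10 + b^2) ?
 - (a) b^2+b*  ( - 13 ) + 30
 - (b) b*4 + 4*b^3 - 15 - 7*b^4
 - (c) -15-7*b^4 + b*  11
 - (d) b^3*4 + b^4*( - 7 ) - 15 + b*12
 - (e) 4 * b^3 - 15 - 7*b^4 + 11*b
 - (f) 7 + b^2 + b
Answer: e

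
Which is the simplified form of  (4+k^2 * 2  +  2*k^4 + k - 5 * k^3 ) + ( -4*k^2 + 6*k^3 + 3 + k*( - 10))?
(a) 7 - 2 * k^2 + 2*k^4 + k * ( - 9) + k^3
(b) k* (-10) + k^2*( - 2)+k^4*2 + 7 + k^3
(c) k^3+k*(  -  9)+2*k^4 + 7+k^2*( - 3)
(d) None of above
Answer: a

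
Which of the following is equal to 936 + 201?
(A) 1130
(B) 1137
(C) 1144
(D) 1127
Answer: B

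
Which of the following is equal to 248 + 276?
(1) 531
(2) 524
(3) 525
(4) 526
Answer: 2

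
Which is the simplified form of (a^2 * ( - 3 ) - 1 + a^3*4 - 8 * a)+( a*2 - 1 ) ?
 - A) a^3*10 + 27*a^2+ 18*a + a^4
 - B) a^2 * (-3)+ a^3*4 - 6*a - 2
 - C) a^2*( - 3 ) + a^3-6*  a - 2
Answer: B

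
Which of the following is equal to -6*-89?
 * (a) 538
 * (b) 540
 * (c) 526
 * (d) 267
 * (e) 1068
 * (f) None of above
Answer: f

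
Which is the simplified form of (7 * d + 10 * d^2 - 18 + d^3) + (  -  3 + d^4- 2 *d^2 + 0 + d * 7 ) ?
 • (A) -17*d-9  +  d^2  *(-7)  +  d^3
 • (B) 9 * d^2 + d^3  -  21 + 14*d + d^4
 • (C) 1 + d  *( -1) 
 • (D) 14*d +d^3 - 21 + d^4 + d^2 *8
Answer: D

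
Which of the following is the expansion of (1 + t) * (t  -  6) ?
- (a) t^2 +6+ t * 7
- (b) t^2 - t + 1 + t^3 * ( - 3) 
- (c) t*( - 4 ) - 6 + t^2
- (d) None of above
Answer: d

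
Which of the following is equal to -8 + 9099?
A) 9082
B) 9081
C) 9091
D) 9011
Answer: C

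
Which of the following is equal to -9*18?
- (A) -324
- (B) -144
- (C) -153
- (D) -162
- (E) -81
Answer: D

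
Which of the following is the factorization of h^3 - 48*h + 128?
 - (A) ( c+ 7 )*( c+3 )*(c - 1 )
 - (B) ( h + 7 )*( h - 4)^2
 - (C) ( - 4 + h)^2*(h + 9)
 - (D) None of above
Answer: D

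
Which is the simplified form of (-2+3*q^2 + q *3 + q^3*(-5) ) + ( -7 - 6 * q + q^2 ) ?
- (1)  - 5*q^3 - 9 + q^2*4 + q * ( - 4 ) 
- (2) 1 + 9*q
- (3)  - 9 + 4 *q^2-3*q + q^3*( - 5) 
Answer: 3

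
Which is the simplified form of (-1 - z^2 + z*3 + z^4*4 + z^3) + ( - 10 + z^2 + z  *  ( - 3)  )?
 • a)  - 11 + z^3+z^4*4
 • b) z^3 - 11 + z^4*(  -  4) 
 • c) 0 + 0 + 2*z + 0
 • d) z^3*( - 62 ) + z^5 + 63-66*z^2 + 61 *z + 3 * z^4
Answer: a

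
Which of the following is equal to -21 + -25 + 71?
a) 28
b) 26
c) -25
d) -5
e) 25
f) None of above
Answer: e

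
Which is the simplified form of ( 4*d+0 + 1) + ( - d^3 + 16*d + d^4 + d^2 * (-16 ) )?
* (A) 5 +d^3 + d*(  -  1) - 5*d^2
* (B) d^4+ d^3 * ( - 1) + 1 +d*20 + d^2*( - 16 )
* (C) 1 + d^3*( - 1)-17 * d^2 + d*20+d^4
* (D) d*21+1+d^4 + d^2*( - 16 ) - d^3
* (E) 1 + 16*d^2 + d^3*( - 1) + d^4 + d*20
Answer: B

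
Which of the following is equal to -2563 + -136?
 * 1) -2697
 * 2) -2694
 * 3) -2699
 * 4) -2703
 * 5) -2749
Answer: 3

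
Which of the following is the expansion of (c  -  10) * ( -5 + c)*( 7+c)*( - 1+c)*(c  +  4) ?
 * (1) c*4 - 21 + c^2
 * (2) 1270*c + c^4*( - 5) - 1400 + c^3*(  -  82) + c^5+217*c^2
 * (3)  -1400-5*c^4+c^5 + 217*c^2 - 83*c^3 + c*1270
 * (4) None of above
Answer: 3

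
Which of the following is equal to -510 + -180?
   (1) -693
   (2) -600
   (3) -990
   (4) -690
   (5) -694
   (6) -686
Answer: 4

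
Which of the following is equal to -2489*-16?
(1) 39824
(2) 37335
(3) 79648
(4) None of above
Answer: 1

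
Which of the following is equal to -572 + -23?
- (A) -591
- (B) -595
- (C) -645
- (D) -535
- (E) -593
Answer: B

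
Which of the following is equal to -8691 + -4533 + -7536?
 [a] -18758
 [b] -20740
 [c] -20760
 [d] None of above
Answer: c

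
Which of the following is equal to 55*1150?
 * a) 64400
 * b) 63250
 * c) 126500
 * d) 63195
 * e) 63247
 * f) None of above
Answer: b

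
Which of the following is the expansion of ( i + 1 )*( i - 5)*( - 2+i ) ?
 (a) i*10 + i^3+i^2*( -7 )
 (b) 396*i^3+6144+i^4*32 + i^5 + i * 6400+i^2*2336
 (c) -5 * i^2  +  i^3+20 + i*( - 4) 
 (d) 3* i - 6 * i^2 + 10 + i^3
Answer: d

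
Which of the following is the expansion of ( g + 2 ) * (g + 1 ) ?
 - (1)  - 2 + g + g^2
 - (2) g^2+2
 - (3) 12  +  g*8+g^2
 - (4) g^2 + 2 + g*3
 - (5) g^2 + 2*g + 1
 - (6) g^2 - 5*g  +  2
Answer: 4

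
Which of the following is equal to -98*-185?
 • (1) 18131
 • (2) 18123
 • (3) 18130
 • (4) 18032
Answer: 3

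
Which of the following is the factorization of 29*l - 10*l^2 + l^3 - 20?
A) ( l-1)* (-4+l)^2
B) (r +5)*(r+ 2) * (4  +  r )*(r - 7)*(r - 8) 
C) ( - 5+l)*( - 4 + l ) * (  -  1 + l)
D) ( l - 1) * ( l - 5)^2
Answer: C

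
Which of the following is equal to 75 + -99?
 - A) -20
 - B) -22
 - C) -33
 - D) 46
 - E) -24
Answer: E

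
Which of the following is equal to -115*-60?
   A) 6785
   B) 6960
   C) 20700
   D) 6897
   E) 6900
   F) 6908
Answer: E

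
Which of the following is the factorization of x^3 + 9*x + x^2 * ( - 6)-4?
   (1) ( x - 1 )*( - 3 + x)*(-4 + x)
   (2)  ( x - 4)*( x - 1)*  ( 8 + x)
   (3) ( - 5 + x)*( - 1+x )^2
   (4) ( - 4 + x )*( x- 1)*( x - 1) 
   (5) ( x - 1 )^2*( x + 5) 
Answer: 4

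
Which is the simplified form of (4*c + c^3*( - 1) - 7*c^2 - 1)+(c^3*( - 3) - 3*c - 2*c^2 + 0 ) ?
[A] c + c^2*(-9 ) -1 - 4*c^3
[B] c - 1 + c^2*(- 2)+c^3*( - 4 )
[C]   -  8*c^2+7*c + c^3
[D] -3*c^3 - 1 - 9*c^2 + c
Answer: A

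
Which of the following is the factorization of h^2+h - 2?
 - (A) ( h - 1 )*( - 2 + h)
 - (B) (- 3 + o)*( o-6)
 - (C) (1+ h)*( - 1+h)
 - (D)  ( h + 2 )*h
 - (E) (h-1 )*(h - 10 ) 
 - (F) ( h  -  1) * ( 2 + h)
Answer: F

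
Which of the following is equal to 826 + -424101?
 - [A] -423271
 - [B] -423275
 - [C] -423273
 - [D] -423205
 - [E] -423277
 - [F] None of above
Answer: B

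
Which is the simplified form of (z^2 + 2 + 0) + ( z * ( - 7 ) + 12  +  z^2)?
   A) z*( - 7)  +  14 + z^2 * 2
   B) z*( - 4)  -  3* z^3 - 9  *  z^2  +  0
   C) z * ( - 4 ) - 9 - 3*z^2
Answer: A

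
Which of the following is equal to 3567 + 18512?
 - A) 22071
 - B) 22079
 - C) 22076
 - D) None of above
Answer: B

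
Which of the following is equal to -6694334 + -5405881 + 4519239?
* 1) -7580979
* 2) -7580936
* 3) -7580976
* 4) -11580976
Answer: 3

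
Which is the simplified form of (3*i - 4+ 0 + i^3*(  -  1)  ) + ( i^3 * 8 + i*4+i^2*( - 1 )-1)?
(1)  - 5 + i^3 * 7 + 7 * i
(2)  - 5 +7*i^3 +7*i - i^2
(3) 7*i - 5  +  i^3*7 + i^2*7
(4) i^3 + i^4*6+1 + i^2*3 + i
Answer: 2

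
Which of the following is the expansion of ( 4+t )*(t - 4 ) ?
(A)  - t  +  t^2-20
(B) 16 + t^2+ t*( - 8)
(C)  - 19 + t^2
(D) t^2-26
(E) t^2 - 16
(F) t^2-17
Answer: E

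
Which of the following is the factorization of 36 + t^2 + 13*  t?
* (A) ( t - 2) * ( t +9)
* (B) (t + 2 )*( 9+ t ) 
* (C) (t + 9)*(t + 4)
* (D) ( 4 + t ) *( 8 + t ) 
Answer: C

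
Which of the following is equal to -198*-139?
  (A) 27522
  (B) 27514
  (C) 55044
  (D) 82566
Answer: A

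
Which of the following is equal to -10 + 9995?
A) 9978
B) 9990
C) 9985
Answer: C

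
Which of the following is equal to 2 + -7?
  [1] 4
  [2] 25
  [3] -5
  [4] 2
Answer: 3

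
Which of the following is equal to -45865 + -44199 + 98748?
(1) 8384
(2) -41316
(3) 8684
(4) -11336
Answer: 3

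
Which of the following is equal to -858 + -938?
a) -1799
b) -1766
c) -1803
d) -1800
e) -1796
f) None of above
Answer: e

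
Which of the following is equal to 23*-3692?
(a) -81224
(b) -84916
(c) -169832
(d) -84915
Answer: b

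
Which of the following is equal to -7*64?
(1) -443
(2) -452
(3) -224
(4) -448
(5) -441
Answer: 4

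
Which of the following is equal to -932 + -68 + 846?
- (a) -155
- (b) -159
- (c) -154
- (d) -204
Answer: c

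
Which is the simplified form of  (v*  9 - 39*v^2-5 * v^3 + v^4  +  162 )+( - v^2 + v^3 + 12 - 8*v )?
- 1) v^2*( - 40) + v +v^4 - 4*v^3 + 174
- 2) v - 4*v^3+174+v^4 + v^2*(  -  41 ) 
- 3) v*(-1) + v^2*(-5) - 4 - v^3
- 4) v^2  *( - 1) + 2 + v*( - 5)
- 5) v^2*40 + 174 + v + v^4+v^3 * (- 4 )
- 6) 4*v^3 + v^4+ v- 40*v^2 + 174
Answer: 1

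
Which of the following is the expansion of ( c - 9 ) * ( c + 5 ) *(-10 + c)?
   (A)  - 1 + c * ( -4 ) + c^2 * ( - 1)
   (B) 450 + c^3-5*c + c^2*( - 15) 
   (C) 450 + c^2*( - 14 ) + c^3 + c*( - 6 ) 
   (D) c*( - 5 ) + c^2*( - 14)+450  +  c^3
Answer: D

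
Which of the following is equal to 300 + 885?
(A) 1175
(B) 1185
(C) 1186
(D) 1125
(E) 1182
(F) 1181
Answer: B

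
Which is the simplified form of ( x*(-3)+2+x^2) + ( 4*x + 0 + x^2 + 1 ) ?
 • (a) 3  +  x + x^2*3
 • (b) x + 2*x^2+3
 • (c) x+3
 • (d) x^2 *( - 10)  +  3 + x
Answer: b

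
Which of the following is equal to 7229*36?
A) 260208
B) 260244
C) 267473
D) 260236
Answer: B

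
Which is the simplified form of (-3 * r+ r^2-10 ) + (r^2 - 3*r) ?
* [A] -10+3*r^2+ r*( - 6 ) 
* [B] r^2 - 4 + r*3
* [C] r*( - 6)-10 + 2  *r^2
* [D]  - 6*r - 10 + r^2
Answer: C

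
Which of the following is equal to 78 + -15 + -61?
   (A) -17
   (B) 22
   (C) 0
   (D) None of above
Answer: D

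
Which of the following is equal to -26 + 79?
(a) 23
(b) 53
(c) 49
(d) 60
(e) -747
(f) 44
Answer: b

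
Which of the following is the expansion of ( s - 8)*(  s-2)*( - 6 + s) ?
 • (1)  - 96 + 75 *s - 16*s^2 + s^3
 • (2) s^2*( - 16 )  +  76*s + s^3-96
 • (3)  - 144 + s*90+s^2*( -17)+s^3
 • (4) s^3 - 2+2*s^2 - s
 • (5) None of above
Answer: 2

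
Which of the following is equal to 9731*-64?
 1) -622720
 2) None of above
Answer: 2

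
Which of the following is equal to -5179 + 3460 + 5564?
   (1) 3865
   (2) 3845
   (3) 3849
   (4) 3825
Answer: 2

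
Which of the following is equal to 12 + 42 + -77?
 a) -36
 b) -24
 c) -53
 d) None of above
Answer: d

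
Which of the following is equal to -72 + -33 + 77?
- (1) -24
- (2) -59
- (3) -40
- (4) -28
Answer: 4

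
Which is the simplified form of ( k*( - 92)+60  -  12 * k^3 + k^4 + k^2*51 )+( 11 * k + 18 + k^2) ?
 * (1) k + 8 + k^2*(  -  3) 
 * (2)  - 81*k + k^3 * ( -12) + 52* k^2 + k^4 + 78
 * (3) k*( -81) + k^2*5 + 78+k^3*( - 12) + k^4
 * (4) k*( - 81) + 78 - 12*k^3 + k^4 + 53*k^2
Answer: 2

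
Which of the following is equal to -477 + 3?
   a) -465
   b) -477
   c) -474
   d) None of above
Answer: c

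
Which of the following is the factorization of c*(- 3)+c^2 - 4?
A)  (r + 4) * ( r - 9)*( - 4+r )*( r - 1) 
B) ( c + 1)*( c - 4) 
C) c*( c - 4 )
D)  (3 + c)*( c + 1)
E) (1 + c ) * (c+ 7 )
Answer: B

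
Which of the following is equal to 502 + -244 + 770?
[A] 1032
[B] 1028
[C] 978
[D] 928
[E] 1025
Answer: B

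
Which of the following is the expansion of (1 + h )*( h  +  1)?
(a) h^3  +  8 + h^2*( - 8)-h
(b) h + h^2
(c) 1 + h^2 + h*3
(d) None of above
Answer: d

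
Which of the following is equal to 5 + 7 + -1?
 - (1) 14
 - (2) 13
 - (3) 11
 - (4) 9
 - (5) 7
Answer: 3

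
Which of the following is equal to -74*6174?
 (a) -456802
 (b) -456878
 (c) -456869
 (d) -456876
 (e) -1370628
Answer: d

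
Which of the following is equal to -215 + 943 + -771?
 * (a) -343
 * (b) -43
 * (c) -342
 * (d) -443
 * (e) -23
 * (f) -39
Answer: b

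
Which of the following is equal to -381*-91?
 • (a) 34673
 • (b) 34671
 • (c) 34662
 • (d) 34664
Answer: b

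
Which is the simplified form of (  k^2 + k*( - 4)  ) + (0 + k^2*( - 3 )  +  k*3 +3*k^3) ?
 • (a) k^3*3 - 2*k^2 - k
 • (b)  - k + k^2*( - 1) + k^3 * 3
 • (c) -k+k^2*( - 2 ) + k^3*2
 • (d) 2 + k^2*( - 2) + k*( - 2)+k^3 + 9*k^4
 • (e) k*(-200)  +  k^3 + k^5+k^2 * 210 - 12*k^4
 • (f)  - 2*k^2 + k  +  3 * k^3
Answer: a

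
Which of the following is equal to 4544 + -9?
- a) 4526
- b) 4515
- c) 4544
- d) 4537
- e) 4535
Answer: e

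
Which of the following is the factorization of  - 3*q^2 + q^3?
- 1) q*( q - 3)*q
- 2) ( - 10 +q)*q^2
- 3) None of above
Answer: 1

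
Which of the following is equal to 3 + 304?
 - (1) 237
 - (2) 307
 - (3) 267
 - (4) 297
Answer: 2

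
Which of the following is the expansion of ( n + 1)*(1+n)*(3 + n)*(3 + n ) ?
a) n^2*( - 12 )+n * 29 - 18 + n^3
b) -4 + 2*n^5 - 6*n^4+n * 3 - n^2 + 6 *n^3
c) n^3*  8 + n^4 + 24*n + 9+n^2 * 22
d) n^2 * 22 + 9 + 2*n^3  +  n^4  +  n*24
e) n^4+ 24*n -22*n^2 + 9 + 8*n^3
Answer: c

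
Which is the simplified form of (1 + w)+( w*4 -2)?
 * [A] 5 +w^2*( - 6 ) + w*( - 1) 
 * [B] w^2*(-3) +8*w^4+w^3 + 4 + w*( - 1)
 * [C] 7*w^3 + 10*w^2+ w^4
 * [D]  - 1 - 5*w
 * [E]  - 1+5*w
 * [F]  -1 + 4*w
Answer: E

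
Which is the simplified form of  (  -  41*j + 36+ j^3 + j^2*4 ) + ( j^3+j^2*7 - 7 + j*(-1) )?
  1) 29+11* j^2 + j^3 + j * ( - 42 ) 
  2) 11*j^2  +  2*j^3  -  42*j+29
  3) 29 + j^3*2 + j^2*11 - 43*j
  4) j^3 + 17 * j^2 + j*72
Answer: 2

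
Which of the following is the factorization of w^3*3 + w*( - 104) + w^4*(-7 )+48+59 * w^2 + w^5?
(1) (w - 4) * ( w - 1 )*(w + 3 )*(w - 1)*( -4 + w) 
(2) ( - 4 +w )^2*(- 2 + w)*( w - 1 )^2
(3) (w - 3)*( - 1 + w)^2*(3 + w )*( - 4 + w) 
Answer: 1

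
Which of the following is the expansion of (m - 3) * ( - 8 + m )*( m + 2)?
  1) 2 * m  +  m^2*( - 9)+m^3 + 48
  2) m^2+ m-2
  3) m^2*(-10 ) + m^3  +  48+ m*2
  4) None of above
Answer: 1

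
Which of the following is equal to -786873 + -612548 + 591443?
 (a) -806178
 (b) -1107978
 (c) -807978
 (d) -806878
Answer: c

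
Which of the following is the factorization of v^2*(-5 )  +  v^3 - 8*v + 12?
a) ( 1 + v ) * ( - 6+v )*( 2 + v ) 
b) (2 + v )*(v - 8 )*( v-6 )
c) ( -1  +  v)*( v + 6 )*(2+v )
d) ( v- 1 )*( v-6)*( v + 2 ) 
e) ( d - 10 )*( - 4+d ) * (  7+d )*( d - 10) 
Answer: d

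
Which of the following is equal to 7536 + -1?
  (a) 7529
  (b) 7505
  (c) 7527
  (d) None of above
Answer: d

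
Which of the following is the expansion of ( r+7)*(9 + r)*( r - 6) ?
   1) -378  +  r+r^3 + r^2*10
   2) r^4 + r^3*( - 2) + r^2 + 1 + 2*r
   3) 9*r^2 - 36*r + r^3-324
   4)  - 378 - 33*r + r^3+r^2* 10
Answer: 4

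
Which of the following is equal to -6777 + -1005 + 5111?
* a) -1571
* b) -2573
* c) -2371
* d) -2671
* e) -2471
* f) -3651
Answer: d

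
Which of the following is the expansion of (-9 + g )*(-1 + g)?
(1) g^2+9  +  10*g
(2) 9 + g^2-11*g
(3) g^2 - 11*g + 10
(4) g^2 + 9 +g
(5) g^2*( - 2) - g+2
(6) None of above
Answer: 6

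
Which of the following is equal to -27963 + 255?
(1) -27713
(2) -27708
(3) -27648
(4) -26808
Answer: 2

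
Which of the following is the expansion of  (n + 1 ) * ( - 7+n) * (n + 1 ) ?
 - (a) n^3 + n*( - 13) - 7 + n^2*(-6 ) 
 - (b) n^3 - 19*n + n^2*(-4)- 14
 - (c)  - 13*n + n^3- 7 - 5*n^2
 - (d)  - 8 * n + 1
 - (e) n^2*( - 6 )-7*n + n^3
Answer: c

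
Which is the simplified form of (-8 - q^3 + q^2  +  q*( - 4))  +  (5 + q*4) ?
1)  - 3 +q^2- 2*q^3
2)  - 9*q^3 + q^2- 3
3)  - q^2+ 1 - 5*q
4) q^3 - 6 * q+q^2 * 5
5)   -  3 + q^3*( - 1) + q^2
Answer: 5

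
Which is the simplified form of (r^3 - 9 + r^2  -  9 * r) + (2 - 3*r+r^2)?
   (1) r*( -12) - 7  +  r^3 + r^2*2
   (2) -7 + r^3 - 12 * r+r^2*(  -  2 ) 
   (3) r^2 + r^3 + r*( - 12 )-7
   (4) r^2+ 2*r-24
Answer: 1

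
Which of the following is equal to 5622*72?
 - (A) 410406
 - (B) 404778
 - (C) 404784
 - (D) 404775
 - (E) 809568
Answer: C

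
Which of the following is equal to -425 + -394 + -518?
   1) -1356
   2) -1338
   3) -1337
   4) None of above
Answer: 3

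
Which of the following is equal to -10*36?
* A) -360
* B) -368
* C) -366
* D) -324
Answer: A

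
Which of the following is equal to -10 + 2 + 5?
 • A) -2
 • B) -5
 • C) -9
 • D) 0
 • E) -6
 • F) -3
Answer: F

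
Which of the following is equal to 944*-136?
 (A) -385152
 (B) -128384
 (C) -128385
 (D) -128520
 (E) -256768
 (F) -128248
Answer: B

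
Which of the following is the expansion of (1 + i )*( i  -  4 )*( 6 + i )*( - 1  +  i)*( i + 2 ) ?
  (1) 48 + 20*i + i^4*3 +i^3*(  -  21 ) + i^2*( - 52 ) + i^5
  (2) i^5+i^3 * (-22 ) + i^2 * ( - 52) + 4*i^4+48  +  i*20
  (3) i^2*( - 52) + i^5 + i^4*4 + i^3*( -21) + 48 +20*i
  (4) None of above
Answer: 3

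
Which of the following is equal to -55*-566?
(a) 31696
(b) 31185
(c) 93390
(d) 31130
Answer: d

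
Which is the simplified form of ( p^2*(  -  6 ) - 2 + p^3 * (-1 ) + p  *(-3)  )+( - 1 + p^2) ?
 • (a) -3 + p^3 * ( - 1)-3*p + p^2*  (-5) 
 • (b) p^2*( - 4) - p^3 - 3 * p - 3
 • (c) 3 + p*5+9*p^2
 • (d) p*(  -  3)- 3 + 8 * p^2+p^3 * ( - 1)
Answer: a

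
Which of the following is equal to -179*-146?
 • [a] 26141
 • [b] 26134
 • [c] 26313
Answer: b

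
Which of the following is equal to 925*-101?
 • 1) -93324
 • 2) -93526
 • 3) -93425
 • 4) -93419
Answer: 3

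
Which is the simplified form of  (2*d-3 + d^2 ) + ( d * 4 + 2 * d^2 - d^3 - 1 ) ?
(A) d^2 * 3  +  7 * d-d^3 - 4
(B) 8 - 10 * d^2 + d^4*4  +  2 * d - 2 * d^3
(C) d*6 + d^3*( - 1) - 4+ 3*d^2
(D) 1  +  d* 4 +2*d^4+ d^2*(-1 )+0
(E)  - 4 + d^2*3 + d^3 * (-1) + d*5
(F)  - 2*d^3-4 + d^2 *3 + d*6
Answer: C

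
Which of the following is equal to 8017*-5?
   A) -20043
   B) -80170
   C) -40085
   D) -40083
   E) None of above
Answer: C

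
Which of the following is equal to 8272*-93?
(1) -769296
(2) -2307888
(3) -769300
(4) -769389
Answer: 1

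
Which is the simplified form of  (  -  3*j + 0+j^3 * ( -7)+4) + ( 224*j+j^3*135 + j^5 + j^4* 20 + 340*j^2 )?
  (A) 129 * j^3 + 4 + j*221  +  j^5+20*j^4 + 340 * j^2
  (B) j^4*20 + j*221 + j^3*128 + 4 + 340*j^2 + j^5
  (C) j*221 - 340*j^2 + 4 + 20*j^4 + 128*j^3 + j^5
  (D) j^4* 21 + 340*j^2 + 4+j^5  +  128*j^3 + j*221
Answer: B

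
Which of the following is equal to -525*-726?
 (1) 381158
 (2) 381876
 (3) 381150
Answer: 3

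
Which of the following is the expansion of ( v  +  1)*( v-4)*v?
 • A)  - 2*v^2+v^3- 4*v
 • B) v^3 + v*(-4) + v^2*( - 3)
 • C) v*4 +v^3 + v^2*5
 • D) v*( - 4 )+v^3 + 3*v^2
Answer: B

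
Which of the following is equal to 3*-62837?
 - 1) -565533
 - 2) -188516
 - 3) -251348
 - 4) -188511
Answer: 4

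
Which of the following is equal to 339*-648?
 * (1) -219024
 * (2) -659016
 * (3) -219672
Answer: 3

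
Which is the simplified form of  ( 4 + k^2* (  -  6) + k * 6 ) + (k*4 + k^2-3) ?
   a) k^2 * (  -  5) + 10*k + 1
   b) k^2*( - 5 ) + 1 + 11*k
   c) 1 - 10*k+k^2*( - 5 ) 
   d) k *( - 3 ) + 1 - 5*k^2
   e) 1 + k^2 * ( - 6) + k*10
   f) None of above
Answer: a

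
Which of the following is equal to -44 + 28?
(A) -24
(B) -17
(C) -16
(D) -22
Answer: C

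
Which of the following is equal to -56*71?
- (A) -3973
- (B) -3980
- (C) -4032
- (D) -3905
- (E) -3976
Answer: E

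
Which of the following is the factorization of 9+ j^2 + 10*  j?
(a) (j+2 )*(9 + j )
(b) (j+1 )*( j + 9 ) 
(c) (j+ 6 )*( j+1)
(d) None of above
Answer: b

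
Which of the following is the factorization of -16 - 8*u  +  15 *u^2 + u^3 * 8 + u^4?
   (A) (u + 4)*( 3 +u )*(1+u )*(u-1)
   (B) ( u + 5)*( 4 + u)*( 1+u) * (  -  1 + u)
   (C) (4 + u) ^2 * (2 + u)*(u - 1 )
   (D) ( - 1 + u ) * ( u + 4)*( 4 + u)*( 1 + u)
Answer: D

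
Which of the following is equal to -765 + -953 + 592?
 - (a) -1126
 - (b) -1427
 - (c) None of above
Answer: a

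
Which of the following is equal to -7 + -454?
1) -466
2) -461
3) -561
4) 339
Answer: 2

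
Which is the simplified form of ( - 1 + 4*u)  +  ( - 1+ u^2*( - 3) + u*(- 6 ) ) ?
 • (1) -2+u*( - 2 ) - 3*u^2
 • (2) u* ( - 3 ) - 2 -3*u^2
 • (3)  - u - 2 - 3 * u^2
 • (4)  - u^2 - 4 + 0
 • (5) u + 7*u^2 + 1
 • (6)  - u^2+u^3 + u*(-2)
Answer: 1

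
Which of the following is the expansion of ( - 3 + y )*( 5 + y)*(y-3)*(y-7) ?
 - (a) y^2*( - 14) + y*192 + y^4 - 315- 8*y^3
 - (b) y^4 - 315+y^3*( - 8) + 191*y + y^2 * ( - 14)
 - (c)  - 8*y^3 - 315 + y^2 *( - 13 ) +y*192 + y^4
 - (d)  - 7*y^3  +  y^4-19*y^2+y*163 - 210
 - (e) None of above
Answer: a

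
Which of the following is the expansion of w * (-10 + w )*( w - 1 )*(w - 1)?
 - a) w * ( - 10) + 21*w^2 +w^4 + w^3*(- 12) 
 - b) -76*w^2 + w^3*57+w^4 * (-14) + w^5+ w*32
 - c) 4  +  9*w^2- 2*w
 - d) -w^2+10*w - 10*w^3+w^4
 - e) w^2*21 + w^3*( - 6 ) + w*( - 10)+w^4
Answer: a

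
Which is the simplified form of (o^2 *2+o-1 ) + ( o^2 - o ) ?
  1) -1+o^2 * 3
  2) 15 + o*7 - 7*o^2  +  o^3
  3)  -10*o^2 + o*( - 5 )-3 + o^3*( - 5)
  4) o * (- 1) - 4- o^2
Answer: 1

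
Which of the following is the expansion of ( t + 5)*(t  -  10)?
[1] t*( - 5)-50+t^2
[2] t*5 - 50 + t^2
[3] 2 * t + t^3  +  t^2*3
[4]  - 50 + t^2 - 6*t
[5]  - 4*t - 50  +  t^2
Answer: 1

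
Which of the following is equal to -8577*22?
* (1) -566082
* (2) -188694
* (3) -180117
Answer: 2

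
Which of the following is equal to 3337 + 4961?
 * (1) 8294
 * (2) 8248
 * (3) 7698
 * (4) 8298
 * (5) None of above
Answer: 4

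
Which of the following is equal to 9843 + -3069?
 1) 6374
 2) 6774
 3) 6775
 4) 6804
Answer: 2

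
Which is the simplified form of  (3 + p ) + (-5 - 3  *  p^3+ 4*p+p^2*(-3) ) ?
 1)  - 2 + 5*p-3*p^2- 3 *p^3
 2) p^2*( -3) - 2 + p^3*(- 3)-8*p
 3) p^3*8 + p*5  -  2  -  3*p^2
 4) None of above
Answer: 1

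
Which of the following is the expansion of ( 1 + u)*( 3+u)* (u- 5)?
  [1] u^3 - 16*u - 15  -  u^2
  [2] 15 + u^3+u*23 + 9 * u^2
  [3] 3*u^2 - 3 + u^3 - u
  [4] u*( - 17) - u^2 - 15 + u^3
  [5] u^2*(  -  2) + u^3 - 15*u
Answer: 4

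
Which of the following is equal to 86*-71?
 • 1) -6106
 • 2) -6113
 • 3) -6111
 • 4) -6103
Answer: 1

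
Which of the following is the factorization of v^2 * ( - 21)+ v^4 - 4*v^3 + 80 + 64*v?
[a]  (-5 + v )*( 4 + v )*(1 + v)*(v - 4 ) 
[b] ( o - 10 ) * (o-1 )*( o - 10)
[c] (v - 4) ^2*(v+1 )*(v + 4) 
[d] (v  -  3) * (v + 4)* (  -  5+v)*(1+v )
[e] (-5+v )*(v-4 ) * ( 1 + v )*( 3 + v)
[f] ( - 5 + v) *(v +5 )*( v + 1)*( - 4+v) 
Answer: a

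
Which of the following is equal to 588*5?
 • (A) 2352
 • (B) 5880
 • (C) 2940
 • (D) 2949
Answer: C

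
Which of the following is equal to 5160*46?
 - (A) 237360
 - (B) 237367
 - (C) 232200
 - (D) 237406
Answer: A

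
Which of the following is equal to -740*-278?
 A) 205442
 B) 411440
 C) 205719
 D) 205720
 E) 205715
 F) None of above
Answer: D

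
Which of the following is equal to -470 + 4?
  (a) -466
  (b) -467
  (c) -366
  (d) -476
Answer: a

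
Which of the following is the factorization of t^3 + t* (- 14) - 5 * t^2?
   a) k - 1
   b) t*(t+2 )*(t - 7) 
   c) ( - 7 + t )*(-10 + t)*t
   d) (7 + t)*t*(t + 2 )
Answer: b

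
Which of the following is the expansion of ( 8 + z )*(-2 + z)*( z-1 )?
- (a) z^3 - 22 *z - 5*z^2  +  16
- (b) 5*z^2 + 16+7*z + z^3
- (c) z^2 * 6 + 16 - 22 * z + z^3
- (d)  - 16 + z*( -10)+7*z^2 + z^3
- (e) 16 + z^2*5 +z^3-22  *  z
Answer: e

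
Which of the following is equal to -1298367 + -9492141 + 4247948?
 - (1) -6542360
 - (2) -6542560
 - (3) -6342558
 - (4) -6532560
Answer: 2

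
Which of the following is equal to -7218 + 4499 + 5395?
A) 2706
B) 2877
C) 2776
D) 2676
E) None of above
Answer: D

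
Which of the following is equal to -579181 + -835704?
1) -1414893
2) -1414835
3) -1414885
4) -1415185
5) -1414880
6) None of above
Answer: 3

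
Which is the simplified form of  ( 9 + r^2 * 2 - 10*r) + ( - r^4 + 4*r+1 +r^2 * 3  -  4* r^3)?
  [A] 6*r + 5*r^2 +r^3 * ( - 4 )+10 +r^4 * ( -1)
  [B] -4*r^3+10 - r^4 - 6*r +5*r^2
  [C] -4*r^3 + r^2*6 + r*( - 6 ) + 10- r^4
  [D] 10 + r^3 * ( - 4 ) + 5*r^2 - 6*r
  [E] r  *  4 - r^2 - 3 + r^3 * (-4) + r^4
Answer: B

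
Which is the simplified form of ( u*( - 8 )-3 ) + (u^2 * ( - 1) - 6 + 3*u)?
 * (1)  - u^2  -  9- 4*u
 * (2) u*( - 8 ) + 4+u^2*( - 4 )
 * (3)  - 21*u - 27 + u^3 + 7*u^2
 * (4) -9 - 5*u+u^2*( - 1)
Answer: 4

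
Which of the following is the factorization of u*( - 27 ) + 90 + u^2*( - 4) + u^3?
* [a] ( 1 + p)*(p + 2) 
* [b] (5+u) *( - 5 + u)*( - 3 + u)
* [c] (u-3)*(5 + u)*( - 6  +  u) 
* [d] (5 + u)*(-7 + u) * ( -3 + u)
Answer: c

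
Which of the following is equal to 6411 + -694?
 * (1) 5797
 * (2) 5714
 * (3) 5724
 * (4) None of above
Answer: 4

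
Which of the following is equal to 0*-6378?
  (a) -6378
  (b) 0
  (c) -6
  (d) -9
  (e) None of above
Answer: b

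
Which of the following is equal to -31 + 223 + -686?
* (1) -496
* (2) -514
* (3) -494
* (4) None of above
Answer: 3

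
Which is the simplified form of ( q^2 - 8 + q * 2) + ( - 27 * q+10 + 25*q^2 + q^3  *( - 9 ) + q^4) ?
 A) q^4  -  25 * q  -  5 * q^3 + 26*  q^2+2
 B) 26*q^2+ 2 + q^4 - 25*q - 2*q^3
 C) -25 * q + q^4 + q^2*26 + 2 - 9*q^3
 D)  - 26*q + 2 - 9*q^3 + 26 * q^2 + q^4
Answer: C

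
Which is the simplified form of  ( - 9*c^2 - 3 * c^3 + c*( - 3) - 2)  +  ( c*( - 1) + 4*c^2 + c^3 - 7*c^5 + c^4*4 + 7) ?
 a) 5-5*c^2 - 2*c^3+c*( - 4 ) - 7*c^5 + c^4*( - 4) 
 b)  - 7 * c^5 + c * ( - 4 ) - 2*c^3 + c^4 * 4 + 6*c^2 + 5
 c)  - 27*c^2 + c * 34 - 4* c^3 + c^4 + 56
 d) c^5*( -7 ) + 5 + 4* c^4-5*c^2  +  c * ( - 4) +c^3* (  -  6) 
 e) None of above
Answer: e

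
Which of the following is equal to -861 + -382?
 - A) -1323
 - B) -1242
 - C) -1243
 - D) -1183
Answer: C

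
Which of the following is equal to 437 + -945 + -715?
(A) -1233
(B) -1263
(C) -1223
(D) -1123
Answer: C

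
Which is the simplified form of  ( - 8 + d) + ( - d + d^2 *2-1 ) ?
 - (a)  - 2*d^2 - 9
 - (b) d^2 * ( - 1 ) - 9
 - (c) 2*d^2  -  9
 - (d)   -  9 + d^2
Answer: c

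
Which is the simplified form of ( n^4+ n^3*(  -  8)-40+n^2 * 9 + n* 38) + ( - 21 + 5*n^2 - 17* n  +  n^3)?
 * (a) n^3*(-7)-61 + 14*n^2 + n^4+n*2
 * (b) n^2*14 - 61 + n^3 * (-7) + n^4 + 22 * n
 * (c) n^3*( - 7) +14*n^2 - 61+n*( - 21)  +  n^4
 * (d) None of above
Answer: d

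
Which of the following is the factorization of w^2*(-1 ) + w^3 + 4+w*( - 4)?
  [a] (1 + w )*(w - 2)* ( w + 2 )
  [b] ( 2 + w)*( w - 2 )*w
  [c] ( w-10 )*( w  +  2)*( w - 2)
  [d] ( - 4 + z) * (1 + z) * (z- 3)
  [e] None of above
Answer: e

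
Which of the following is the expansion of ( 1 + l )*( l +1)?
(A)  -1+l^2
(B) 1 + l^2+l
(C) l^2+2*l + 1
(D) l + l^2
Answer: C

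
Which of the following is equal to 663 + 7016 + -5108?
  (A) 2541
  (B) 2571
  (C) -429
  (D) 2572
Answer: B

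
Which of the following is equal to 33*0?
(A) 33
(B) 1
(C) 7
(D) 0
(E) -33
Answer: D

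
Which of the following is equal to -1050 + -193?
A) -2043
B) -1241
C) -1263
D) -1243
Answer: D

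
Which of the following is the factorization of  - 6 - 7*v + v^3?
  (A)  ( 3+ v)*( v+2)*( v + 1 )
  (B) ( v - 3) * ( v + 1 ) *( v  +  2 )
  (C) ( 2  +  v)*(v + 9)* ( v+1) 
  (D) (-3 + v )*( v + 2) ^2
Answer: B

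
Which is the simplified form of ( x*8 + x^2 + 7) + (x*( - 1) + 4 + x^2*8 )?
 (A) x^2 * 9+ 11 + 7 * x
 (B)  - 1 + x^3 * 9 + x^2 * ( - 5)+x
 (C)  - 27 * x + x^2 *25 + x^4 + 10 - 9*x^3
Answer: A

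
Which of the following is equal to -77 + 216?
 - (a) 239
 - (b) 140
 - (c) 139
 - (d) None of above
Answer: c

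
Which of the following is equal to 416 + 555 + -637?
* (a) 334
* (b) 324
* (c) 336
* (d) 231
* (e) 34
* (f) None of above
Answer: a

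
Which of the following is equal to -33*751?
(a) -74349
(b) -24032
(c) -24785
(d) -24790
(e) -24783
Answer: e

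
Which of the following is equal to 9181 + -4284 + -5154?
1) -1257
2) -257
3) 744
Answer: 2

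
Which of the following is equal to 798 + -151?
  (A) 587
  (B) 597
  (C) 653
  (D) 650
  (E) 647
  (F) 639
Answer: E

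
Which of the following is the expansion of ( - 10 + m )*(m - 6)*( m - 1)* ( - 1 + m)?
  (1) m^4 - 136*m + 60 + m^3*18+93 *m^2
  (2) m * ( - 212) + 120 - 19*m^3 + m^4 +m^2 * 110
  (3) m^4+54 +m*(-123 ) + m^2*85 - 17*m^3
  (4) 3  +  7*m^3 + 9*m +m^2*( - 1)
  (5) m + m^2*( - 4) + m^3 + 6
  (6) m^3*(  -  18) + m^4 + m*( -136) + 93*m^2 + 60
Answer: 6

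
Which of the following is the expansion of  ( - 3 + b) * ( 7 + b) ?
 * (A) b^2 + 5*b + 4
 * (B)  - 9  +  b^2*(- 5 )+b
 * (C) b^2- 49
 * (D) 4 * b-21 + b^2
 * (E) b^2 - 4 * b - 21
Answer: D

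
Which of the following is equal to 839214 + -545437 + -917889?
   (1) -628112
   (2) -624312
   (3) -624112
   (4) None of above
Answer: 3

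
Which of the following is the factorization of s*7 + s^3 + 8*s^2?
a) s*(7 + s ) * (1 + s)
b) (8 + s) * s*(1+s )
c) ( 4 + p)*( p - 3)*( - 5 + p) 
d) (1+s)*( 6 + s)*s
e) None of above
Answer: a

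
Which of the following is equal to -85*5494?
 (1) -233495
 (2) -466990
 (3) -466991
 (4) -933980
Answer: 2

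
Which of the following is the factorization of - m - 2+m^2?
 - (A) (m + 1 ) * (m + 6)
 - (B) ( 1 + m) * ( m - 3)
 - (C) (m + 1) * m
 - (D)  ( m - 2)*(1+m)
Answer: D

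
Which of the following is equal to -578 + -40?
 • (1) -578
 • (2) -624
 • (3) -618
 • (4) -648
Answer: 3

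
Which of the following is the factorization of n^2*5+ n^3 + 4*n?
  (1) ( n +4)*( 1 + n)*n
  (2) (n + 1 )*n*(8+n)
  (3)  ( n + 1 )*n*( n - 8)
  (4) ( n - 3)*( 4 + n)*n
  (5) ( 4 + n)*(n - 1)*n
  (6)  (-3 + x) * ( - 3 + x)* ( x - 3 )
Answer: 1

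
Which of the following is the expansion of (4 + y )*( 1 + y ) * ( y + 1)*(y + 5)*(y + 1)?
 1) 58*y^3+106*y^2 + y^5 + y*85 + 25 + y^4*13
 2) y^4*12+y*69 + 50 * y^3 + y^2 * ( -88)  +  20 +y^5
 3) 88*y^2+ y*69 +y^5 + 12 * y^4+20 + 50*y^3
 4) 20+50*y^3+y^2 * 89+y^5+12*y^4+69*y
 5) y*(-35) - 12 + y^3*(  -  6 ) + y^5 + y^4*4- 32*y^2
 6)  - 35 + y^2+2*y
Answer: 3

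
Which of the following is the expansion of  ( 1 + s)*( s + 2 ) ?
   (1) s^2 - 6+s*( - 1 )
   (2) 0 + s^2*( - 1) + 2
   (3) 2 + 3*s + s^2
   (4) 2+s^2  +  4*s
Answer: 3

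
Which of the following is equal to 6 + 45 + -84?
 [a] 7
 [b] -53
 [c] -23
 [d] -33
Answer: d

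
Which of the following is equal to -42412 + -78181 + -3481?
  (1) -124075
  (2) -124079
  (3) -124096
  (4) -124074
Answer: 4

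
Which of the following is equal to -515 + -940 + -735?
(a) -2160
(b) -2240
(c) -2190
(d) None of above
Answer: c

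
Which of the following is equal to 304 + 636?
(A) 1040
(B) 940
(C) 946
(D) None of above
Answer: B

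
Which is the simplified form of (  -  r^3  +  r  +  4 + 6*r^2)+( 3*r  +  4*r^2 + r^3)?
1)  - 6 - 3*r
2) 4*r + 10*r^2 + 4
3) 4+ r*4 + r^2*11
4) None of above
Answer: 2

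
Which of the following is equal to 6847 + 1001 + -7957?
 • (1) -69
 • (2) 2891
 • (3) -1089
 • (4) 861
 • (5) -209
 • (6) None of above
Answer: 6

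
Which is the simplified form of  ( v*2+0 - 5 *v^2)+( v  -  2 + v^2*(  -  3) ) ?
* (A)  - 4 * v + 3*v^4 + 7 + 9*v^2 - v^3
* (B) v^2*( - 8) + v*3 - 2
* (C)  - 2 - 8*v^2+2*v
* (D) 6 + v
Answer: B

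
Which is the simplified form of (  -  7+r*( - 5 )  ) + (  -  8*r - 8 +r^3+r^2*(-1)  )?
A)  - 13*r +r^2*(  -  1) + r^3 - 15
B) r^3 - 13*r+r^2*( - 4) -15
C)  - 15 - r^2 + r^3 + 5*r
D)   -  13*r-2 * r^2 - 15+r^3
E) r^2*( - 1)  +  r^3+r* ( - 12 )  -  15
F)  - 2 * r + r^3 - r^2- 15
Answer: A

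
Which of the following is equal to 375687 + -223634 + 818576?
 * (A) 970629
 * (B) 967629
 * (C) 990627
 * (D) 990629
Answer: A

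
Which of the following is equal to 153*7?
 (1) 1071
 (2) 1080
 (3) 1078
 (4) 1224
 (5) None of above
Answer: 1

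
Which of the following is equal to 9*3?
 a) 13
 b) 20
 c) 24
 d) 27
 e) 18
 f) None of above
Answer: d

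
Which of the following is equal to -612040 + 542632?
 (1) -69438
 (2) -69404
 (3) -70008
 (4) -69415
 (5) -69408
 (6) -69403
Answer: 5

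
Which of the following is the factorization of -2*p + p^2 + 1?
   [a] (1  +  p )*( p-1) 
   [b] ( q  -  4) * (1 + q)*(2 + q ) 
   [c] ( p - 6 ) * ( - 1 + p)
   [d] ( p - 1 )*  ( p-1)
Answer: d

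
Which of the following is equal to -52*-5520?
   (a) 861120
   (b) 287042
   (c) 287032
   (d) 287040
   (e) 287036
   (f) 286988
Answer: d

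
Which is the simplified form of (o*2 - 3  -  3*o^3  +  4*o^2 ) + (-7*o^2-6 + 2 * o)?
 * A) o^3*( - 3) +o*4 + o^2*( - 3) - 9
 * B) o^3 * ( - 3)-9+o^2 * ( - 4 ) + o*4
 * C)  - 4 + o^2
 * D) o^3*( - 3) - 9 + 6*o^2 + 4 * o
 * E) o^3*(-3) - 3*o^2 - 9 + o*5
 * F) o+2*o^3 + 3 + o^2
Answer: A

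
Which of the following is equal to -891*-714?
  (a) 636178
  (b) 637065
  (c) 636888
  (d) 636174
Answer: d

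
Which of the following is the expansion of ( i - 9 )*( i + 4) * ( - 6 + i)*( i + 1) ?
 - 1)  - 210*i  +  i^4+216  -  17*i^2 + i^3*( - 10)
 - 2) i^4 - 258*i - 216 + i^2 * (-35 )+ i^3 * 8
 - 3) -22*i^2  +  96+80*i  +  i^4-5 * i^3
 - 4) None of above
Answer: 4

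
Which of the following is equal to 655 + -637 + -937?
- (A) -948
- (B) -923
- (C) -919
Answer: C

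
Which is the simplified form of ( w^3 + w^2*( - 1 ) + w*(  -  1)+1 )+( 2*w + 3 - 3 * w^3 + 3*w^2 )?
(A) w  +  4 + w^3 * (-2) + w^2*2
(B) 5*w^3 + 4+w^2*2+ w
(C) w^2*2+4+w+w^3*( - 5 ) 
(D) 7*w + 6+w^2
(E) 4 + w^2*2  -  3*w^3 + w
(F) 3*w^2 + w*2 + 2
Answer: A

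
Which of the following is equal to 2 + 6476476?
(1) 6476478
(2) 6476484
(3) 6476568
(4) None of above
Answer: 1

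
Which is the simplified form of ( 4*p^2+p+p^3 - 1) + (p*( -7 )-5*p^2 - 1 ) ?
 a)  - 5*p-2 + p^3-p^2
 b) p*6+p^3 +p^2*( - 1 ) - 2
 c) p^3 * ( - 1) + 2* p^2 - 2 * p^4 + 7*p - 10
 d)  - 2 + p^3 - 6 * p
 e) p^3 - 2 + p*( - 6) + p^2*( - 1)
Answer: e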